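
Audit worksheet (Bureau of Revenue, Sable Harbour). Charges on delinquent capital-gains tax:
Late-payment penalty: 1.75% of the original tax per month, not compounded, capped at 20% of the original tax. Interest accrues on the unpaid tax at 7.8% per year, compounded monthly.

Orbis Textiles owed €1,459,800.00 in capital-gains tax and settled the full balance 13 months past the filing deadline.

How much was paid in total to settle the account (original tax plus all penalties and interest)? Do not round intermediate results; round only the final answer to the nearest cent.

€1,880,040.41

Penalty (uncapped): 13 × 1.75% × €1,459,800.00 = €332,104.50; cap = 20% × €1,459,800.00 = €291,960.00 → penalty = €291,960.00
Interest (7.8%/yr ÷ 12 = 0.65%/month): €1,459,800.00 × ((1 + 0.0065)^13 − 1) = €128,280.4128…
Total = €1,459,800.00 + €291,960.0000 + €128,280.4128… = €1,880,040.41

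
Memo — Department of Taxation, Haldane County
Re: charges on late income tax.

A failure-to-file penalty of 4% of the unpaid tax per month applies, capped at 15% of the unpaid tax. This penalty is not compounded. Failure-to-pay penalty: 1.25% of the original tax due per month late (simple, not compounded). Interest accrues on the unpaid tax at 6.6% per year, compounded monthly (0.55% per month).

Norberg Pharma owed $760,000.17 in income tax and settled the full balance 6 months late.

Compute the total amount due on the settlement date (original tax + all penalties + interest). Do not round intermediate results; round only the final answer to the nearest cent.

$956,427.60

Failure-to-file: 6 × 4% × $760,000.17 = $182,400.04…, capped at 15% × $760,000.17 = $114,000.03…
Failure-to-pay penalty: 6 × 1.25% × $760,000.17 = $57,000.01…
Interest: $760,000.17 × ((1 + 0.0055)^6 − 1) = $760,000.17 × 0.0334571… = $25,427.3950…
Total = $760,000.17 + $171,000.0383… + $25,427.3950… = $956,427.60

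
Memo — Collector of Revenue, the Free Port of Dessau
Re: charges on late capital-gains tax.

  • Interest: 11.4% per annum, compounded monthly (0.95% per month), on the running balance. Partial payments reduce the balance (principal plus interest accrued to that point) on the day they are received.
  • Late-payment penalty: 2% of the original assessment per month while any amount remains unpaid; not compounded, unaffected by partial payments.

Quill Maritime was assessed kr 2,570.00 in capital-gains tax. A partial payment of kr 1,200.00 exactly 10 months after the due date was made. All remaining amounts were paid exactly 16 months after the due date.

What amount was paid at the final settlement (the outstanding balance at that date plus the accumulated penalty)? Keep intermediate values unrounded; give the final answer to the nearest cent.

kr 2,542.10

Balance at month 10: kr 2,570.0000 × (1 + 0.0095)^10 = kr 2,824.8563…
After kr 1,200.00 payment: kr 2,824.8563… − kr 1,200.00 = kr 1,624.8563…
Balance at month 16: kr 1,624.8563… × (1 + 0.0095)^6 = kr 1,719.7008…
Penalty: 16 × 2% × kr 2,570.00 = kr 822.40
Final settlement = outstanding balance + penalty = kr 1,719.7008… + kr 822.40 = kr 2,542.10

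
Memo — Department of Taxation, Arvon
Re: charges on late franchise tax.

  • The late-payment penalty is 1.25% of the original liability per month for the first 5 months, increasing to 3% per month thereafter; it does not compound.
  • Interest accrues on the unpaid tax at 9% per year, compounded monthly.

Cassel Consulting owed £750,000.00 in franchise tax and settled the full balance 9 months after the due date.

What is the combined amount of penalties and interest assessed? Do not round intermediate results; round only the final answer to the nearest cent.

Penalty, months 1–5: 5 × 1.25% × £750,000.00 = £46,875.00
Penalty, months 6–9: 4 × 3% × £750,000.00 = £90,000.00
Interest (9%/yr ÷ 12 = 0.75%/month): £750,000.00 × ((1 + 0.0075)^9 − 1) = £52,170.6294…
Penalties + interest = £136,875.0000 + £52,170.6294… = £189,045.63

£189,045.63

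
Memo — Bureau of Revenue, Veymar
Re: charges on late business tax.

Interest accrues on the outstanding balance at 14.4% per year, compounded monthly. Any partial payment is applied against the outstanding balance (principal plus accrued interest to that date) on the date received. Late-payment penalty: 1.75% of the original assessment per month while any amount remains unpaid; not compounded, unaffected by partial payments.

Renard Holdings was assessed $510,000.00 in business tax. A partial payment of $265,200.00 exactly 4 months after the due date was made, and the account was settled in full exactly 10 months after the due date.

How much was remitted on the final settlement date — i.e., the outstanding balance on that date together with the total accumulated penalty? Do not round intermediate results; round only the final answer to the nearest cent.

$378,986.33

Monthly rate = 14.4% ÷ 12 = 1.2%
Balance at month 4: $510,000.0000 × (1 + 0.012)^4 = $534,924.1757…
After $265,200.00 payment: $534,924.1757… − $265,200.00 = $269,724.1757…
Balance at month 10: $269,724.1757… × (1 + 0.012)^6 = $289,736.3265…
Penalty: 10 × 1.75% × $510,000.00 = $89,250.00
Final settlement = outstanding balance + penalty = $289,736.3265… + $89,250.00 = $378,986.33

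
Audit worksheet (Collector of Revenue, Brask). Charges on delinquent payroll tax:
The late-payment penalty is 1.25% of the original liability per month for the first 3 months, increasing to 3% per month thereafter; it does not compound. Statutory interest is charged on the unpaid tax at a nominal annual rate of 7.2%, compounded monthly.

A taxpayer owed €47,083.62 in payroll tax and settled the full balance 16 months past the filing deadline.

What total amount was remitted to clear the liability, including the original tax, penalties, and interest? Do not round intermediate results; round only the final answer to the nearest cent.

€71,941.10

Penalty, months 1–3: 3 × 1.25% × €47,083.62 = €1,765.64…
Penalty, months 4–16: 13 × 3% × €47,083.62 = €18,362.61…
Interest (7.2%/yr ÷ 12 = 0.6%/month): €47,083.62 × ((1 + 0.006)^16 − 1) = €4,729.2367…
Total = €47,083.62 + €20,128.2476… + €4,729.2367… = €71,941.10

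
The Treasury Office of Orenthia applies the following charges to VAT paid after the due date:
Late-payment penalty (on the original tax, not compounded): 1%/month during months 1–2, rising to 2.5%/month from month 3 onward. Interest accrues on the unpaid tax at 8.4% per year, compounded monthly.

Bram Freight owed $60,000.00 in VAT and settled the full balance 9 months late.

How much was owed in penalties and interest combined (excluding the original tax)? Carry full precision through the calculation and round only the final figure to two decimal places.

$15,587.59

Penalty, months 1–2: 2 × 1% × $60,000.00 = $1,200.00
Penalty, months 3–9: 7 × 2.5% × $60,000.00 = $10,500.00
Interest (8.4%/yr ÷ 12 = 0.7%/month): $60,000.00 × ((1 + 0.007)^9 − 1) = $3,887.5870…
Penalties + interest = $11,700.0000 + $3,887.5870… = $15,587.59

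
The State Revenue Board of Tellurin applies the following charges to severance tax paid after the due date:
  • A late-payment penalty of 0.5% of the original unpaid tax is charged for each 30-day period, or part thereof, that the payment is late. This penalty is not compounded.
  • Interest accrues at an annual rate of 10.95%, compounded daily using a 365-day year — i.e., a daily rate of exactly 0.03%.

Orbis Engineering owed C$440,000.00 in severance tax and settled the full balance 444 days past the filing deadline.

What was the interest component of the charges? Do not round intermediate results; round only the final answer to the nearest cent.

Interest: C$440,000.00 × ((1 + 0.0003)^444 − 1) = C$440,000.00 × 0.14245565… = C$62,680.4857…

C$62,680.49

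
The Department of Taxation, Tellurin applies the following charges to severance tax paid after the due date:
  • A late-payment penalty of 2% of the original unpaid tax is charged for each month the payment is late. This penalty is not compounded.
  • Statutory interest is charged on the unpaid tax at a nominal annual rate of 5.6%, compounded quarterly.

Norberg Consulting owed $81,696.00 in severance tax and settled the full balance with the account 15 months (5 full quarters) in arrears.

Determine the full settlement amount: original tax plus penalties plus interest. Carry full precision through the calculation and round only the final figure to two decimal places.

$112,085.90

Late-payment penalty: 15 × 2% × $81,696.00 = $24,508.80
Interest (5.6%/yr ÷ 4 = 1.4%/quarter): $81,696.00 × ((1 + 0.014)^5 − 1) = $5,881.1016…
Total = $81,696.00 + $24,508.8000 + $5,881.1016… = $112,085.90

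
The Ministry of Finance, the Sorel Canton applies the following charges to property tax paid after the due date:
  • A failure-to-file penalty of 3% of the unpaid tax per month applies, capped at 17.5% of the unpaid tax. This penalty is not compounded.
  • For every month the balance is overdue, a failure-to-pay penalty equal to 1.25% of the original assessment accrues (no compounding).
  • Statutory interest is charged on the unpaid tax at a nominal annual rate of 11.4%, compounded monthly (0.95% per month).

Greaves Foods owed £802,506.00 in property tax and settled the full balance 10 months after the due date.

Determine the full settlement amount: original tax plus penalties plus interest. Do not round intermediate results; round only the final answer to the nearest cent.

£1,122,839.00

Failure-to-file: 10 × 3% × £802,506.00 = £240,751.80, capped at 17.5% × £802,506.00 = £140,438.55
Failure-to-pay penalty = 1.25% × £802,506.00 × 10 mo = £100,313.25
Interest: £802,506.00 × ((1 + 0.0095)^10 − 1) = £802,506.00 × 0.0991659… = £79,581.2018…
Total = £802,506.00 + £240,751.8000 + £79,581.2018… = £1,122,839.00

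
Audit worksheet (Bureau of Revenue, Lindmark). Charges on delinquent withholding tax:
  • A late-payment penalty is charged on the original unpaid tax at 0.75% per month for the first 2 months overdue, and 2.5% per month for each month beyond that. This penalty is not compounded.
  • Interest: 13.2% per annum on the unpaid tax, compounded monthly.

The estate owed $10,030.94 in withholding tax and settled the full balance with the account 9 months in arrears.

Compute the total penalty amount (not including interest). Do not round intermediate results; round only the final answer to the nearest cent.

$1,905.88

Penalty, months 1–2: 2 × 0.75% × $10,030.94 = $150.46…
Penalty, months 3–9: 7 × 2.5% × $10,030.94 = $1,755.41…
Total penalty = $150.46… + $1,755.41… = $1,905.88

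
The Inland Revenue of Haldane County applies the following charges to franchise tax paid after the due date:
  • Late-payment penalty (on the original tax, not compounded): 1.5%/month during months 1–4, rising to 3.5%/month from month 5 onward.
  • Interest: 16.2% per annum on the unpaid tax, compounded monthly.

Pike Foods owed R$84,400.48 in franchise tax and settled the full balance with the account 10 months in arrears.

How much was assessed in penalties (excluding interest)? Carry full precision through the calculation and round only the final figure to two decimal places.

Penalty, months 1–4: 4 × 1.5% × R$84,400.48 = R$5,064.03…
Penalty, months 5–10: 6 × 3.5% × R$84,400.48 = R$17,724.10…
Total penalty = R$5,064.03… + R$17,724.10… = R$22,788.13

R$22,788.13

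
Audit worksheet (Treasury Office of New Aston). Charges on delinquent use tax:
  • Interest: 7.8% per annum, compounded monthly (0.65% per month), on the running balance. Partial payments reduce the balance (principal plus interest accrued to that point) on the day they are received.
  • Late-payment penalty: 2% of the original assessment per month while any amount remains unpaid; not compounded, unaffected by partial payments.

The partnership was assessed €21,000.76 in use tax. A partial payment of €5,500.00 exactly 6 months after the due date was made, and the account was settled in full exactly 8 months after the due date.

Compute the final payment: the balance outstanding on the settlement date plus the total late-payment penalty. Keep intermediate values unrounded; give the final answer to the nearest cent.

Balance at month 6: €21,000.7600 × (1 + 0.0065)^6 = €21,833.2148…
After €5,500.00 payment: €21,833.2148… − €5,500.00 = €16,333.2148…
Balance at month 8: €16,333.2148… × (1 + 0.0065)^2 = €16,546.2367…
Penalty: 8 × 2% × €21,000.76 = €3,360.12…
Final settlement = outstanding balance + penalty = €16,546.2367… + €3,360.12… = €19,906.36

€19,906.36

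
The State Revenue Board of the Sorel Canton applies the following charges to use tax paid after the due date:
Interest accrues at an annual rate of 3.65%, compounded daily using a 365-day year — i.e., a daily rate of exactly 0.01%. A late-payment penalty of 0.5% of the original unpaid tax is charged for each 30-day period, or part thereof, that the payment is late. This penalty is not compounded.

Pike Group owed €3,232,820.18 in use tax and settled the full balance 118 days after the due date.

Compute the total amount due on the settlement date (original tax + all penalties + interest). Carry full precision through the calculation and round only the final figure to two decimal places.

€3,335,847.89

Penalty periods: ⌈118/30⌉ = 4; penalty = 4 × 0.5% × €3,232,820.18 = €64,656.40…
Interest: €3,232,820.18 × ((1 + 0.0001)^118 − 1) = €3,232,820.18 × 0.01186930… = €38,371.3051…
Total = €3,232,820.18 + €64,656.4036 + €38,371.3051… = €3,335,847.89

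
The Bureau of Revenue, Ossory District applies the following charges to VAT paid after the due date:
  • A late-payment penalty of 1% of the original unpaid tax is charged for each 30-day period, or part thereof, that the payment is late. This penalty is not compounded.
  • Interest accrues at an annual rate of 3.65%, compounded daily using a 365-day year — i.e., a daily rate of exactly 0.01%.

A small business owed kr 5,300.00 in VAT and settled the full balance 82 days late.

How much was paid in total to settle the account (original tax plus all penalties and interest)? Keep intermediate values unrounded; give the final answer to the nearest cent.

Penalty periods: ⌈82/30⌉ = 3; penalty = 3 × 1% × kr 5,300.00 = kr 159.00
Interest: kr 5,300.00 × ((1 + 0.0001)^82 − 1) = kr 5,300.00 × 0.00823330… = kr 43.6365…
Total = kr 5,300.00 + kr 159.0000 + kr 43.6365… = kr 5,502.64

kr 5,502.64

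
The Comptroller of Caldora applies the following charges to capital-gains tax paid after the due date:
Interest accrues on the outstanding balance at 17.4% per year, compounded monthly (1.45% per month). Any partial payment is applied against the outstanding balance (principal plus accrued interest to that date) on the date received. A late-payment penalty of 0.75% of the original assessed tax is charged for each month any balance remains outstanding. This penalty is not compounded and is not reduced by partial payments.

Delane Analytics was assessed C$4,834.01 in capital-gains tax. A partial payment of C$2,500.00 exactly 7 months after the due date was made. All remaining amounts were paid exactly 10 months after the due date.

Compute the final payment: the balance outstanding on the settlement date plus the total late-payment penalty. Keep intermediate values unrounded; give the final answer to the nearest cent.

Balance at month 7: C$4,834.0100 × (1 + 0.0145)^7 = C$5,346.5287…
After C$2,500.00 payment: C$5,346.5287… − C$2,500.00 = C$2,846.5287…
Balance at month 10: C$2,846.5287… × (1 + 0.0145)^3 = C$2,972.1568…
Penalty: 10 × 0.75% × C$4,834.01 = C$362.55…
Final settlement = outstanding balance + penalty = C$2,972.1568… + C$362.55… = C$3,334.71

C$3,334.71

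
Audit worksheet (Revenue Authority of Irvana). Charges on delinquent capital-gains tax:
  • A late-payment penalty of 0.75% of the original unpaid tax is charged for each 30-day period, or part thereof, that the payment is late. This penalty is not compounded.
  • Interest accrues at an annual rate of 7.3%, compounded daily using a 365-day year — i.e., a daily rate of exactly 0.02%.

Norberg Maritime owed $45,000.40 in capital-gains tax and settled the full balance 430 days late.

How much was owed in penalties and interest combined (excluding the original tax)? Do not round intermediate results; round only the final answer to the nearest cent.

$9,103.44

Penalty periods: ⌈430/30⌉ = 15; penalty = 15 × 0.75% × $45,000.40 = $5,062.55…
Interest: $45,000.40 × ((1 + 0.0002)^430 − 1) = $45,000.40 × 0.08979696… = $4,040.8990…
Penalties + interest = $5,062.5450 + $4,040.8990… = $9,103.44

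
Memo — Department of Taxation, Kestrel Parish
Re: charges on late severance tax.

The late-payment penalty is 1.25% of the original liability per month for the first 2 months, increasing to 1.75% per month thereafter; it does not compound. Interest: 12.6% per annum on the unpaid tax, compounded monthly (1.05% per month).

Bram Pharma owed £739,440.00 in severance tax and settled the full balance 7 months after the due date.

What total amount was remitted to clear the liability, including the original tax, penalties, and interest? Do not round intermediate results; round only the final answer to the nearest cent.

Penalty, months 1–2: 2 × 1.25% × £739,440.00 = £18,486.00
Penalty, months 3–7: 5 × 1.75% × £739,440.00 = £64,701.00
Interest: £739,440.00 × ((1 + 0.0105)^7 − 1) = £739,440.00 × 0.0758562… = £56,091.1048…
Total = £739,440.00 + £83,187.0000 + £56,091.1048… = £878,718.10

£878,718.10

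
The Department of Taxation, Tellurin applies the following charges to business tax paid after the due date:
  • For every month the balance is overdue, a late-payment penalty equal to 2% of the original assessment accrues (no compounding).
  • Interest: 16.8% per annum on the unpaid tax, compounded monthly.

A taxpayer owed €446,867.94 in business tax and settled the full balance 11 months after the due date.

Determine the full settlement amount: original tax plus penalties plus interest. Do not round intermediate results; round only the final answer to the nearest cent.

€619,021.89

Late-payment penalty: 11 × 2% × €446,867.94 = €98,310.95…
Interest (16.8%/yr ÷ 12 = 1.4%/month): €446,867.94 × ((1 + 0.014)^11 − 1) = €73,843.0008…
Total = €446,867.94 + €98,310.9468 + €73,843.0008… = €619,021.89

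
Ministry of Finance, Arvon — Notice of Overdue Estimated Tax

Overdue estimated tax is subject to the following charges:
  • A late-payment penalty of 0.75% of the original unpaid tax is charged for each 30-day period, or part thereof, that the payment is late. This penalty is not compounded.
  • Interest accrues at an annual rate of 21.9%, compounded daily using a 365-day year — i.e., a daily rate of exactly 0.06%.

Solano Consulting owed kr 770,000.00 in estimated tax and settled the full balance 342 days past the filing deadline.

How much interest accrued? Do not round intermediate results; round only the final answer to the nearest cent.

Interest: kr 770,000.00 × ((1 + 0.0006)^342 − 1) = kr 770,000.00 × 0.22769505… = kr 175,325.1850…

kr 175,325.19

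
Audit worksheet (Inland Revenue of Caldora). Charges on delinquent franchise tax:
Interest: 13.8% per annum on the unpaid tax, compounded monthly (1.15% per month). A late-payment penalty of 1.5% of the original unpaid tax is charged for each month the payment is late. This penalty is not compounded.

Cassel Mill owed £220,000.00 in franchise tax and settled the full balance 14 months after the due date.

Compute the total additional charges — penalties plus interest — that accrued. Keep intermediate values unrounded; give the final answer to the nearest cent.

Late-payment penalty: 14 × 1.5% × £220,000.00 = £46,200.00
Interest: £220,000.00 × ((1 + 0.0115)^14 − 1) = £220,000.00 × 0.1736063… = £38,193.3785…
Penalties + interest = £46,200.0000 + £38,193.3785… = £84,393.38

£84,393.38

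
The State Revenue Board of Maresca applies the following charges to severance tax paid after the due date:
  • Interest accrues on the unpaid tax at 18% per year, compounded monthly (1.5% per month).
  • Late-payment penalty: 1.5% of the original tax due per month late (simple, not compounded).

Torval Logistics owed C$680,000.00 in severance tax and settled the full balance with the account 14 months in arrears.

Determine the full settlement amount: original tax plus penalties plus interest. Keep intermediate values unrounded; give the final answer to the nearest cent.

Late-payment penalty: 14 × 1.5% × C$680,000.00 = C$142,800.00
Interest: C$680,000.00 × ((1 + 0.015)^14 − 1) = C$680,000.00 × 0.2317557… = C$157,593.8969…
Total = C$680,000.00 + C$142,800.0000 + C$157,593.8969… = C$980,393.90

C$980,393.90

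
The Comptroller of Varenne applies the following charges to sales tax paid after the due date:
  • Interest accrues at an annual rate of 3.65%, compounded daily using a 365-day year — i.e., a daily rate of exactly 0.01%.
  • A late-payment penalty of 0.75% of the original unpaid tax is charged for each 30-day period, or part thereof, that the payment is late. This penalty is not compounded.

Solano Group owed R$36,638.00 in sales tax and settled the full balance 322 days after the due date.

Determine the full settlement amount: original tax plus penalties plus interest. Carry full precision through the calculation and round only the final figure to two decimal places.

R$40,859.52

Penalty periods: ⌈322/30⌉ = 11; penalty = 11 × 0.75% × R$36,638.00 = R$3,022.64…
Interest: R$36,638.00 × ((1 + 0.0001)^322 − 1) = R$36,638.00 × 0.03272237… = R$1,198.8821…
Total = R$36,638.00 + R$3,022.6350 + R$1,198.8821… = R$40,859.52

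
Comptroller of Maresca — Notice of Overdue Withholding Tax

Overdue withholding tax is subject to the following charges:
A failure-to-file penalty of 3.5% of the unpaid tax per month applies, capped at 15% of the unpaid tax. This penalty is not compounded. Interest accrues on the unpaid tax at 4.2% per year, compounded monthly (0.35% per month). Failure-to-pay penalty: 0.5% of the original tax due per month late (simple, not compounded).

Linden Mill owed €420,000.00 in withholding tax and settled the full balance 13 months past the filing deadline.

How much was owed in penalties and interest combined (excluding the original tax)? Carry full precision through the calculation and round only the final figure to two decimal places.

€109,816.51

Failure-to-file: 13 × 3.5% × €420,000.00 = €191,100.00, capped at 15% × €420,000.00 = €63,000.00
Failure-to-pay penalty = 0.5% × €420,000.00 × 13 mo = €27,300.00
Interest: €420,000.00 × ((1 + 0.0035)^13 − 1) = €420,000.00 × 0.0464679… = €19,516.5055…
Penalties + interest = €90,300.0000 + €19,516.5055… = €109,816.51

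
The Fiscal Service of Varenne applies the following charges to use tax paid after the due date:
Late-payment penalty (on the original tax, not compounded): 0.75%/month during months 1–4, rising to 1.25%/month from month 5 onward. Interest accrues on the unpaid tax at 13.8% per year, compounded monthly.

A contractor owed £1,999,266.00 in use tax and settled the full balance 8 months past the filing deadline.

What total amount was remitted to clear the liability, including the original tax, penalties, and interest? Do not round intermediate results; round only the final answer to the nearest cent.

Penalty, months 1–4: 4 × 0.75% × £1,999,266.00 = £59,977.98
Penalty, months 5–8: 4 × 1.25% × £1,999,266.00 = £99,963.30
Interest (13.8%/yr ÷ 12 = 1.15%/month): £1,999,266.00 × ((1 + 0.0115)^8 − 1) = £191,508.4998…
Total = £1,999,266.00 + £159,941.2800 + £191,508.4998… = £2,350,715.78

£2,350,715.78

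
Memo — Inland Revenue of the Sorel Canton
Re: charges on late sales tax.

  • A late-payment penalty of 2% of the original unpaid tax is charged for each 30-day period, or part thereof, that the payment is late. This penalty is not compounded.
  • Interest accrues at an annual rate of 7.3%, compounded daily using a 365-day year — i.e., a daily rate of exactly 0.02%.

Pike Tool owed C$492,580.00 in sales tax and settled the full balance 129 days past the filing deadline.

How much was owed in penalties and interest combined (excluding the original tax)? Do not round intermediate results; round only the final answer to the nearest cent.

Penalty periods: ⌈129/30⌉ = 5; penalty = 5 × 2% × C$492,580.00 = C$49,258.00
Interest: C$492,580.00 × ((1 + 0.0002)^129 − 1) = C$492,580.00 × 0.02613305… = C$12,872.6196…
Penalties + interest = C$49,258.0000 + C$12,872.6196… = C$62,130.62

C$62,130.62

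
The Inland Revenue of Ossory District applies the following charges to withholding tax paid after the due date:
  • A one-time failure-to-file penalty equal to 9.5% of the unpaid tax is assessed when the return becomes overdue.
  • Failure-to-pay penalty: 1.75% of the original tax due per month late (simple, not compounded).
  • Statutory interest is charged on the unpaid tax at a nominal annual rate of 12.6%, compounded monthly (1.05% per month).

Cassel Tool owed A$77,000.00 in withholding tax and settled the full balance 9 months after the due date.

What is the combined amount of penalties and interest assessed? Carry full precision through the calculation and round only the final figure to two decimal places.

Failure-to-file penalty: 9.5% × A$77,000.00 = A$7,315.00
Failure-to-pay penalty: 9 × 1.75% × A$77,000.00 = A$12,127.50
Interest: A$77,000.00 × ((1 + 0.0105)^9 − 1) = A$77,000.00 × 0.0985678… = A$7,589.7197…
Penalties + interest = A$19,442.5000 + A$7,589.7197… = A$27,032.22

A$27,032.22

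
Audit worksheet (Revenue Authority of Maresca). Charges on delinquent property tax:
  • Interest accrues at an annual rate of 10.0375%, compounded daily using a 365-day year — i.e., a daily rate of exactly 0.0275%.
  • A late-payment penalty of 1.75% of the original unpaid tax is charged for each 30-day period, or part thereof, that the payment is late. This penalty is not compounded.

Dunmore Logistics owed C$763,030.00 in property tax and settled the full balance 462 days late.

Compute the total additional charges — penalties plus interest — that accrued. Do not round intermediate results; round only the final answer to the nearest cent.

C$317,003.83

Penalty periods: ⌈462/30⌉ = 16; penalty = 16 × 1.75% × C$763,030.00 = C$213,648.40
Interest: C$763,030.00 × ((1 + 0.000275)^462 − 1) = C$763,030.00 × 0.13545396… = C$103,355.4335…
Penalties + interest = C$213,648.4000 + C$103,355.4335… = C$317,003.83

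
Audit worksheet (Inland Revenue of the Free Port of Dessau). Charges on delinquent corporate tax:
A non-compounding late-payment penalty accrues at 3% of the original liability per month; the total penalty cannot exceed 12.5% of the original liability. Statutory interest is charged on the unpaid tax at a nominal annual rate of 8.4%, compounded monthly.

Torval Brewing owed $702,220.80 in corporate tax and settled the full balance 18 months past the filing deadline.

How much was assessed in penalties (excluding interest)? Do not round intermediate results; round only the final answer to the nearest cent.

$87,777.60

Penalty (uncapped): 18 × 3% × $702,220.80 = $379,199.23…; cap = 12.5% × $702,220.80 = $87,777.60 → penalty = $87,777.60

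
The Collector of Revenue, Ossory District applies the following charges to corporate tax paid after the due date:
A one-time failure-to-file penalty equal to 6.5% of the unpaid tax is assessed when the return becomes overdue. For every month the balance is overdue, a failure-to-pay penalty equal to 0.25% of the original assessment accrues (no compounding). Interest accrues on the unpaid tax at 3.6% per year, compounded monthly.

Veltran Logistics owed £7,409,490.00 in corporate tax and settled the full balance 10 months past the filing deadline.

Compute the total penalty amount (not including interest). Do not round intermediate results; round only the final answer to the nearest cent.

£666,854.10

Failure-to-file penalty: 6.5% × £7,409,490.00 = £481,616.85
Failure-to-pay penalty = 0.25% × £7,409,490.00 × 10 mo = £185,237.25
Total penalty = £481,616.85 + £185,237.25 = £666,854.10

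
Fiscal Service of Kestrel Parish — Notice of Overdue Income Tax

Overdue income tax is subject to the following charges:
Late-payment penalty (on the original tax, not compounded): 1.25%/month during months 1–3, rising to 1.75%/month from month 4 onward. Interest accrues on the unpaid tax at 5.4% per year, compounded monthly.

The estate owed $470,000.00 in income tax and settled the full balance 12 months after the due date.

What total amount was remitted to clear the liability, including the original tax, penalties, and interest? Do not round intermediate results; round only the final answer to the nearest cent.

$587,667.67

Penalty, months 1–3: 3 × 1.25% × $470,000.00 = $17,625.00
Penalty, months 4–12: 9 × 1.75% × $470,000.00 = $74,025.00
Interest (5.4%/yr ÷ 12 = 0.45%/month): $470,000.00 × ((1 + 0.0045)^12 − 1) = $26,017.6734…
Total = $470,000.00 + $91,650.0000 + $26,017.6734… = $587,667.67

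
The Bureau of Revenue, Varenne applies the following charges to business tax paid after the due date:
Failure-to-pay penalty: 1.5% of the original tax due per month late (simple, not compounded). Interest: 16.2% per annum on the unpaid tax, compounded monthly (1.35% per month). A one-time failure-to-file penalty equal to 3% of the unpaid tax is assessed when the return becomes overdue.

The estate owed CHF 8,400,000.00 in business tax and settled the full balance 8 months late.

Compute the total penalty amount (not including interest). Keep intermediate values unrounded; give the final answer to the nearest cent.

Failure-to-file penalty: 3% × CHF 8,400,000.00 = CHF 252,000.00
Failure-to-pay penalty: 8 × 1.5% × CHF 8,400,000.00 = CHF 1,008,000.00
Total penalty = CHF 252,000.00 + CHF 1,008,000.00 = CHF 1,260,000.00

CHF 1,260,000.00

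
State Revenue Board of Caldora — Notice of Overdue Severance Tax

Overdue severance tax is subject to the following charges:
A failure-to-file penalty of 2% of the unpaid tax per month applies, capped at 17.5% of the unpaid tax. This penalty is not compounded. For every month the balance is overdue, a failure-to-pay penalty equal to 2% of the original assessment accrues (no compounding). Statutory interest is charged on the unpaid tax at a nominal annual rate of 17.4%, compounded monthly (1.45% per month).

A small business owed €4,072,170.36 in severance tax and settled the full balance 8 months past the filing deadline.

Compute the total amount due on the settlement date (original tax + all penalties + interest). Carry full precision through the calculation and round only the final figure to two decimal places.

Failure-to-file: 8 × 2% × €4,072,170.36 = €651,547.26… (under the 17.5% cap)
Failure-to-pay penalty = 2% × €4,072,170.36 × 8 mo = €651,547.26…
Interest: €4,072,170.36 × ((1 + 0.0145)^8 − 1) = €4,072,170.36 × 0.1220609… = €497,052.5898…
Total = €4,072,170.36 + €1,303,094.5152 + €497,052.5898… = €5,872,317.46

€5,872,317.46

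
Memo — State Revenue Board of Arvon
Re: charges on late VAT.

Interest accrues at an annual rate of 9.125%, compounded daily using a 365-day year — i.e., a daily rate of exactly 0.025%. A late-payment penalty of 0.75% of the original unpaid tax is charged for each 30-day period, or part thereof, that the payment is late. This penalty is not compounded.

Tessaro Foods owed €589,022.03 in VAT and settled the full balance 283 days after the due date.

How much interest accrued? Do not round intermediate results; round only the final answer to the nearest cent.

Interest: €589,022.03 × ((1 + 0.00025)^283 − 1) = €589,022.03 × 0.07330337… = €43,177.3019…

€43,177.30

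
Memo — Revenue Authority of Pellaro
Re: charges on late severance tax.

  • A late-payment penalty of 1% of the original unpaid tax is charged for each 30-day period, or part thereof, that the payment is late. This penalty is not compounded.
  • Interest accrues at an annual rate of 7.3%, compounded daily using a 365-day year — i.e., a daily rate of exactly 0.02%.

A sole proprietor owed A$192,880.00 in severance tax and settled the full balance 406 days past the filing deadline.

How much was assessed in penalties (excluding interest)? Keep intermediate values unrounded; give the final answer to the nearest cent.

A$27,003.20

Penalty periods: ⌈406/30⌉ = 14; penalty = 14 × 1% × A$192,880.00 = A$27,003.20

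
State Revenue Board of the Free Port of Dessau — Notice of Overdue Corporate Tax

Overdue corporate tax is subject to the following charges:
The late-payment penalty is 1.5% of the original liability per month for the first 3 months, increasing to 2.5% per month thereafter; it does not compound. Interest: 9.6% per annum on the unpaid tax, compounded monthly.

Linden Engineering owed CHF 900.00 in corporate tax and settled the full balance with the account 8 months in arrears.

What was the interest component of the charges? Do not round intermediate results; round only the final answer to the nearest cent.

Interest (9.6%/yr ÷ 12 = 0.8%/month): CHF 900.00 × ((1 + 0.008)^8 − 1) = CHF 59.2389…

CHF 59.24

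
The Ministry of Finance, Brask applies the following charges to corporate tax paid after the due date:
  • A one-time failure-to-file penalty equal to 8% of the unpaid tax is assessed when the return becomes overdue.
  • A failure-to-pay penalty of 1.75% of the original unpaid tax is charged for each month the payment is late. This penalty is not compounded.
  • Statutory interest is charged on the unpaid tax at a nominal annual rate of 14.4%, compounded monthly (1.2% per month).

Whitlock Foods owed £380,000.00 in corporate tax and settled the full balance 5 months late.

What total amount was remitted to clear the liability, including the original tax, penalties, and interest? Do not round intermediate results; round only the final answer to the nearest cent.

Failure-to-file penalty: 8% × £380,000.00 = £30,400.00
Failure-to-pay penalty = 1.75% × £380,000.00 × 5 mo = £33,250.00
Interest: £380,000.00 × ((1 + 0.012)^5 − 1) = £380,000.00 × 0.0614574… = £23,353.8059…
Total = £380,000.00 + £63,650.0000 + £23,353.8059… = £467,003.81

£467,003.81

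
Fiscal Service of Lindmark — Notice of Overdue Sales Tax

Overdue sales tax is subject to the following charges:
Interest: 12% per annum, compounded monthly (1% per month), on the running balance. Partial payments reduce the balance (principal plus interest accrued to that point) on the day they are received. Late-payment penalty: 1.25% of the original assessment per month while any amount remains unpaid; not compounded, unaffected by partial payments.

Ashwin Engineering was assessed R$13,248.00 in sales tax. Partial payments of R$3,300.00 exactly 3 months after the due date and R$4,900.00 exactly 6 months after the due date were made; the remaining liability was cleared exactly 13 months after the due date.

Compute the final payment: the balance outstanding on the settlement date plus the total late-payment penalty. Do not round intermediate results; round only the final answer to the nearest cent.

R$8,331.54

Balance at month 3: R$13,248.0000 × (1 + 0.01)^3 = R$13,649.4276…
After R$3,300.00 payment: R$13,649.4276… − R$3,300.00 = R$10,349.4276…
Balance at month 6: R$10,349.4276… × (1 + 0.01)^3 = R$10,663.0257…
After R$4,900.00 payment: R$10,663.0257… − R$4,900.00 = R$5,763.0257…
Balance at month 13: R$5,763.0257… × (1 + 0.01)^7 = R$6,178.7435…
Penalty: 13 × 1.25% × R$13,248.00 = R$2,152.80
Final settlement = outstanding balance + penalty = R$6,178.7435… + R$2,152.80 = R$8,331.54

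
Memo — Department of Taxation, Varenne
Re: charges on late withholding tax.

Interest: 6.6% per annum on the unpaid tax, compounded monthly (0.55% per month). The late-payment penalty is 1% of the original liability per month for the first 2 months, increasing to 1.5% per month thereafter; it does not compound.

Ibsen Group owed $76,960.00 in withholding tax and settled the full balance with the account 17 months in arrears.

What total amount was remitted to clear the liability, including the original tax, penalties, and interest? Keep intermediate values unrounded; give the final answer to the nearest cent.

$103,336.45

Penalty, months 1–2: 2 × 1% × $76,960.00 = $1,539.20
Penalty, months 3–17: 15 × 1.5% × $76,960.00 = $17,316.00
Interest: $76,960.00 × ((1 + 0.0055)^17 − 1) = $76,960.00 × 0.0977293… = $7,521.2503…
Total = $76,960.00 + $18,855.2000 + $7,521.2503… = $103,336.45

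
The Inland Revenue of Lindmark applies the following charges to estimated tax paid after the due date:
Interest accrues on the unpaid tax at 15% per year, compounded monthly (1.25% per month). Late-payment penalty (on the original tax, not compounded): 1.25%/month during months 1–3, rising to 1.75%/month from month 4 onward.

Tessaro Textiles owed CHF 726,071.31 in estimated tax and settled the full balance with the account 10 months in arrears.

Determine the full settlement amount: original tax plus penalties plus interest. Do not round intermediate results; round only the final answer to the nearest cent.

Penalty, months 1–3: 3 × 1.25% × CHF 726,071.31 = CHF 27,227.67…
Penalty, months 4–10: 7 × 1.75% × CHF 726,071.31 = CHF 88,943.74…
Interest: CHF 726,071.31 × ((1 + 0.0125)^10 − 1) = CHF 726,071.31 × 0.1322708… = CHF 96,038.0546…
Total = CHF 726,071.31 + CHF 116,171.4096 + CHF 96,038.0546… = CHF 938,280.77

CHF 938,280.77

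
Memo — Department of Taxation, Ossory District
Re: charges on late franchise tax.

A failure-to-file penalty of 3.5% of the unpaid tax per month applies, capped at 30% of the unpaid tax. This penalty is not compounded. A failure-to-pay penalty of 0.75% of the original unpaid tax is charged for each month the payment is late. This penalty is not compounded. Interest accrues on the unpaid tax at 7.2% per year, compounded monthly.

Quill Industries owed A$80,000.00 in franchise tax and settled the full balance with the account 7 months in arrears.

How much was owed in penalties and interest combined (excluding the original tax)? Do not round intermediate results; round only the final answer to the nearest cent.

A$27,221.09

Failure-to-file: 7 × 3.5% × A$80,000.00 = A$19,600.00 (under the 30% cap)
Failure-to-pay penalty: 7 × 0.75% × A$80,000.00 = A$4,200.00
Interest (7.2%/yr ÷ 12 = 0.6%/month): A$80,000.00 × ((1 + 0.006)^7 − 1) = A$3,421.0884…
Penalties + interest = A$23,800.0000 + A$3,421.0884… = A$27,221.09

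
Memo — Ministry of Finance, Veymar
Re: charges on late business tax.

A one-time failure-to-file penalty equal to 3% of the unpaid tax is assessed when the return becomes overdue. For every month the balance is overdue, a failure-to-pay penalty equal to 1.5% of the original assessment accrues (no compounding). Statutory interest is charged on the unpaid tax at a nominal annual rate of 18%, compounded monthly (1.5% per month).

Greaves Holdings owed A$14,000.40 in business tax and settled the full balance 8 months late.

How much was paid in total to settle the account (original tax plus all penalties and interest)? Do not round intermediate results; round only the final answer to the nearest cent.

A$17,871.41

Failure-to-file penalty: 3% × A$14,000.40 = A$420.01…
Failure-to-pay penalty = 1.5% × A$14,000.40 × 8 mo = A$1,680.05…
Interest: A$14,000.40 × ((1 + 0.015)^8 − 1) = A$14,000.40 × 0.1264926… = A$1,770.9468…
Total = A$14,000.40 + A$2,100.0600 + A$1,770.9468… = A$17,871.41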